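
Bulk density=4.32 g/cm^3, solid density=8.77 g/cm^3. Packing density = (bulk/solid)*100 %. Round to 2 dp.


Packing = (4.32/8.77)*100 = 49.26 %


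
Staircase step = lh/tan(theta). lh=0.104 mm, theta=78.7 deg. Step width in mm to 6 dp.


step = 0.104 / tan(78.7) = 0.020781 mm


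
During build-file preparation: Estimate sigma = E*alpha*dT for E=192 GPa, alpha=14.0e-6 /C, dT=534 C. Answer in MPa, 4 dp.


sigma = 192*1000 * 14.0e-6 * 534 = 1435.392 MPa


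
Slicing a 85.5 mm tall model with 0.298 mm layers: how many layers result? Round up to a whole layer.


Layers = ceil(85.5/0.298) = 287


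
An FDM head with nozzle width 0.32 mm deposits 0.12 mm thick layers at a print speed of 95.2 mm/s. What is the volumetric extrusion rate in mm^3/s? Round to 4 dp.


Rate = 0.32 * 0.12 * 95.2 = 3.6557 mm^3/s


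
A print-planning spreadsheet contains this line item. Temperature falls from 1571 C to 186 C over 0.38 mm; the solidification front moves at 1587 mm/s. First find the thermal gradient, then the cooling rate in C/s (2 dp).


G = (1571-186)/0.38 = 3644.73684211 C/mm
CR = 3644.73684211 * 1587 = 5784197.37 C/s


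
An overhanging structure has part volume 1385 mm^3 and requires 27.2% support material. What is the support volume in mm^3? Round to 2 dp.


V_support = 1385 * 0.272 = 376.72 mm^3


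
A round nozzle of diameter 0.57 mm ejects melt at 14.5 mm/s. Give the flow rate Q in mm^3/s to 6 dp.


A = pi*(0.57/2)^2 = 0.25517586 mm^2
Q = 0.25517586 * 14.5 = 3.70005 mm^3/s


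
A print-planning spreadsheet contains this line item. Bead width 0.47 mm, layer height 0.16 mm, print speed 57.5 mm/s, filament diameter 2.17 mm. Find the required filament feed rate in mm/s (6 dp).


Q = 0.47 * 0.16 * 57.5 = 4.324 mm^3/s
A_fil = pi*(2.17/2)^2 = 3.69836141 mm^2
v_feed = 4.324 / 3.69836141 = 1.169166 mm/s


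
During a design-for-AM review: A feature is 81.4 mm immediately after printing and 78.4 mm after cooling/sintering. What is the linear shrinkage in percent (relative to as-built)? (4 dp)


Shrinkage = ((81.4-78.4)/81.4)*100 = 3.6855 %


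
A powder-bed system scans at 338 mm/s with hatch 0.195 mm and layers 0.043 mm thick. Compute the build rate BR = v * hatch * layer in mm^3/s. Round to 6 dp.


Rate = 338 * 0.195 * 0.043 = 2.83413 mm^3/s


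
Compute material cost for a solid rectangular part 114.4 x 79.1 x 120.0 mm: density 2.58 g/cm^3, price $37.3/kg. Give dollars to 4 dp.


V = 114.4 * 79.1 * 120.0 = 1085884.8 mm^3 = 1085.8848 cm^3
Mass = 1085.8848 * 2.58 / 1000 = 2.80158278 kg
Cost = 2.80158278 * 37.3 = 104.499 $


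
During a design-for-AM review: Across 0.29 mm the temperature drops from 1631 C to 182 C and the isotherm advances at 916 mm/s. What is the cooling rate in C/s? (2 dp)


G = (1631-182)/0.29 = 4996.55172414 C/mm
CR = 4996.55172414 * 916 = 4576841.38 C/s


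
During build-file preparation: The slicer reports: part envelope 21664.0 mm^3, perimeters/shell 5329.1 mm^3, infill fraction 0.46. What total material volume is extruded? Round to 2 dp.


V_infill = (21664.0 - 5329.1) * 0.46 = 7514.05
V_total = 5329.1 + 7514.05 = 12843.15 mm^3


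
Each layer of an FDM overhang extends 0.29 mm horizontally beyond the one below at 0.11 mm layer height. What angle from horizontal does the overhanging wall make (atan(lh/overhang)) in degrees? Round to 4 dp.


angle = atan(0.11/0.29) = 20.7723 degrees


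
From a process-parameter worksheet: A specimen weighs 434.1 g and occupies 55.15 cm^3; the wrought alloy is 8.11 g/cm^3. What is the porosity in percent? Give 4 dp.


rho_part = 434.1 / 55.15 = 7.8712602 g/cm^3
Porosity = (1 - 7.8712602/8.11)*100 = 2.9438 %


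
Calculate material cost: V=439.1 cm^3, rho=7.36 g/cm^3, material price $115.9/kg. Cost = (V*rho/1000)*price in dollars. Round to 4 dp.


Mass = 439.1*7.36/1000 = 3.231776 kg
Cost = 3.231776 * 115.9 = 374.5628 $


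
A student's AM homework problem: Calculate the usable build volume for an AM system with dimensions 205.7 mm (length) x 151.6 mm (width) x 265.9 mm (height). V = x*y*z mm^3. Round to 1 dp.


V = 205.7 * 151.6 * 265.9 = 8291857.5 mm^3


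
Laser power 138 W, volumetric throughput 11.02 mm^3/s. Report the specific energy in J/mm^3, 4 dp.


SE = 138 / 11.02 = 12.5227 J/mm^3


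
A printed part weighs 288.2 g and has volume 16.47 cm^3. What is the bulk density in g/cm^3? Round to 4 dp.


rho = 288.2 / 16.47 = 17.4985 g/cm^3


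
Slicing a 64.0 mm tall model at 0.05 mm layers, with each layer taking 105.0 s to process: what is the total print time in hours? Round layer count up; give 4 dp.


Layers = ceil(64.0/0.05) = 1280
t = 1280 * 105.0 / 3600 = 37.3333 hrs


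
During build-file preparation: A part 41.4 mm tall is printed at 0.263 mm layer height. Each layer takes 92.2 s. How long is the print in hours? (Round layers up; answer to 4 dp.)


Layers = ceil(41.4/0.263) = 158
t = 158 * 92.2 / 3600 = 4.0466 hrs


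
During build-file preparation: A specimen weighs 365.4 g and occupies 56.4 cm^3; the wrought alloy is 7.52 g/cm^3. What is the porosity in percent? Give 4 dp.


rho_part = 365.4 / 56.4 = 6.4787234 g/cm^3
Porosity = (1 - 6.4787234/7.52)*100 = 13.8468 %


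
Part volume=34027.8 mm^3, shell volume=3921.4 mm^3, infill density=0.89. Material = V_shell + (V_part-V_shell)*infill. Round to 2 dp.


V_infill = (34027.8 - 3921.4) * 0.89 = 26794.7
V_total = 3921.4 + 26794.7 = 30716.1 mm^3


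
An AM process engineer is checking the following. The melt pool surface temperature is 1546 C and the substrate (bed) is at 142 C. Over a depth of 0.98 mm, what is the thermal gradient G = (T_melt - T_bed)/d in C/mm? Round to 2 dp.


G = (1546-142)/0.98 = 1432.65 C/mm


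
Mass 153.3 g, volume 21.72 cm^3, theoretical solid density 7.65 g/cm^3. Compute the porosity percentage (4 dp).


rho_part = 153.3 / 21.72 = 7.05801105 g/cm^3
Porosity = (1 - 7.05801105/7.65)*100 = 7.7384 %


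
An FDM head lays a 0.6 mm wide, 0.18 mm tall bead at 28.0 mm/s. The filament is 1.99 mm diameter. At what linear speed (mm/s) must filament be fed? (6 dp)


Q = 0.6 * 0.18 * 28.0 = 3.024 mm^3/s
A_fil = pi*(1.99/2)^2 = 3.11025527 mm^2
v_feed = 3.024 / 3.11025527 = 0.972267 mm/s


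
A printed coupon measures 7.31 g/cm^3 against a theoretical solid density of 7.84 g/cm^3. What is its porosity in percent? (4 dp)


Porosity = (1-7.31/7.84)*100 = 6.7602 %


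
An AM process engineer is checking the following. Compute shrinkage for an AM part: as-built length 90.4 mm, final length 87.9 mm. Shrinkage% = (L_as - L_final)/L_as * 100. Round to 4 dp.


Shrinkage = ((90.4-87.9)/90.4)*100 = 2.7655 %


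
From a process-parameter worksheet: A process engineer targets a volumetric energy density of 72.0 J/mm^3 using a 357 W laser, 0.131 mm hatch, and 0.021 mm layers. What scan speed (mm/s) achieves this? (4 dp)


v = 357 / (72.0*0.131*0.021) = 1802.3749 mm/s


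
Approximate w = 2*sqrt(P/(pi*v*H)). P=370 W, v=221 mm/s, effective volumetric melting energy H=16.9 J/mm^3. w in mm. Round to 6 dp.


w = 2*sqrt(370/(pi*221*16.9)) = 0.355154 mm


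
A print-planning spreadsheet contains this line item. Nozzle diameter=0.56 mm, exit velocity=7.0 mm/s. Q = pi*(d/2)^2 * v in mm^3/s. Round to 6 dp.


A = pi*(0.56/2)^2 = 0.24630086 mm^2
Q = 0.24630086 * 7.0 = 1.724106 mm^3/s


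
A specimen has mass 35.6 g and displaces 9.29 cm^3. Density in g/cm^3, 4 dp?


rho = 35.6 / 9.29 = 3.8321 g/cm^3


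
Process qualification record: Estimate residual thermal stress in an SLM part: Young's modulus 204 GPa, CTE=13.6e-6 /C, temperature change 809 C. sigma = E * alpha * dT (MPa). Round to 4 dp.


sigma = 204*1000 * 13.6e-6 * 809 = 2244.4896 MPa


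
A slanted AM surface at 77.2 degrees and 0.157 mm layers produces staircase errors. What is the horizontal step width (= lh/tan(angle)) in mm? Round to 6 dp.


step = 0.157 / tan(77.2) = 0.03567 mm


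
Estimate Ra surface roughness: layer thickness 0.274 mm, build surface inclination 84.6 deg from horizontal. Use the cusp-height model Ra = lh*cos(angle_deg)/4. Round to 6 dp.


Ra = 0.274 * cos(84.6) / 4 = 0.006446 mm


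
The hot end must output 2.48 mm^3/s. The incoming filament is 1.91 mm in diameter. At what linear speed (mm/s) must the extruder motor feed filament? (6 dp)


A = pi*(1.91/2)^2 = 2.865211
v = 2.48 / 2.865211 = 0.865556 mm/s


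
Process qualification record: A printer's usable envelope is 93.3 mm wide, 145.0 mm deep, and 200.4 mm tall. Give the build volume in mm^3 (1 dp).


V = 93.3 * 145.0 * 200.4 = 2711111.4 mm^3


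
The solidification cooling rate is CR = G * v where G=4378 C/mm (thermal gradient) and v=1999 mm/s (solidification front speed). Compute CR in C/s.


CR = 4378 * 1999 = 8751622 C/s


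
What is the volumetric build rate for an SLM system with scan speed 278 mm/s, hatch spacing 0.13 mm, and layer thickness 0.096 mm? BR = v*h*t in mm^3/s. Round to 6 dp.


Rate = 278 * 0.13 * 0.096 = 3.46944 mm^3/s


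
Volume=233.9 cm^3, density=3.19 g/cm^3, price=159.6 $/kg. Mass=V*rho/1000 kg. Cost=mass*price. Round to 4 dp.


Mass = 233.9*3.19/1000 = 0.746141 kg
Cost = 0.746141 * 159.6 = 119.0841 $


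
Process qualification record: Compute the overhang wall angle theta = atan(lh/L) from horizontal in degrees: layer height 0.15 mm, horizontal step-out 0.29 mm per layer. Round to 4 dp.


angle = atan(0.15/0.29) = 27.3499 degrees


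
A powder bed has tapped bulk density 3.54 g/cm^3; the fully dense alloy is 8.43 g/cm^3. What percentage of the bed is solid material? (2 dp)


Packing = (3.54/8.43)*100 = 41.99 %


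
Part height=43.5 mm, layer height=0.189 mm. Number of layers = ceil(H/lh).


Layers = ceil(43.5/0.189) = 231


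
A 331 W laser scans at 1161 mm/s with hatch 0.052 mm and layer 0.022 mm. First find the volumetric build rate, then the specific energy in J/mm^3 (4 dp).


Build rate = 1161 * 0.052 * 0.022 = 1.328184 mm^3/s
SE = 331 / 1.328184 = 249.2125 J/mm^3


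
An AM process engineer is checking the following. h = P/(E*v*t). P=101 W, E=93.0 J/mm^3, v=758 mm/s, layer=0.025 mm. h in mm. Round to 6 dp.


h = 101 / (93.0*758*0.025) = 0.05731 mm


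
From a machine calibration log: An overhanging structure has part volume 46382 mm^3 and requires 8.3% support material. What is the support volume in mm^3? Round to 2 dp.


V_support = 46382 * 0.083 = 3849.71 mm^3


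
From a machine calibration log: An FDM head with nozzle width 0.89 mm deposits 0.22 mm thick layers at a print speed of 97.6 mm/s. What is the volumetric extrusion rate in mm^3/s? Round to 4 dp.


Rate = 0.89 * 0.22 * 97.6 = 19.1101 mm^3/s


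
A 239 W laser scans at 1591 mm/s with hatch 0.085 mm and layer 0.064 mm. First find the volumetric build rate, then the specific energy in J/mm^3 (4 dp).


Build rate = 1591 * 0.085 * 0.064 = 8.65504 mm^3/s
SE = 239 / 8.65504 = 27.614 J/mm^3


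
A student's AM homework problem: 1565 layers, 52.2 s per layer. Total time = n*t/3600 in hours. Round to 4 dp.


t = 1565 * 52.2 / 3600 = 22.6925 hrs


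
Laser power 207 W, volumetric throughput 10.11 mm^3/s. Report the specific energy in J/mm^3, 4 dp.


SE = 207 / 10.11 = 20.4748 J/mm^3


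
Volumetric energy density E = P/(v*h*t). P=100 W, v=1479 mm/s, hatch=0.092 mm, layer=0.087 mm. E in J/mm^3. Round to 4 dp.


E = 100 / (1479*0.092*0.087) = 8.4474 J/mm^3


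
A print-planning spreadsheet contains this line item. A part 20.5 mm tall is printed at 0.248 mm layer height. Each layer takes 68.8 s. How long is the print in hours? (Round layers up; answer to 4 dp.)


Layers = ceil(20.5/0.248) = 83
t = 83 * 68.8 / 3600 = 1.5862 hrs


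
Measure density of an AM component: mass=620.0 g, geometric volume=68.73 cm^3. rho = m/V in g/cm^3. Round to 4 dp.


rho = 620.0 / 68.73 = 9.0208 g/cm^3


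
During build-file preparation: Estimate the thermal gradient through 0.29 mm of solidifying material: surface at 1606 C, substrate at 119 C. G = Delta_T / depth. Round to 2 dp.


G = (1606-119)/0.29 = 5127.59 C/mm


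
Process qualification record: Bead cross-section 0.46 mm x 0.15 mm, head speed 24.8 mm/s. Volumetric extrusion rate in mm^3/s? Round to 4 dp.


Rate = 0.46 * 0.15 * 24.8 = 1.7112 mm^3/s


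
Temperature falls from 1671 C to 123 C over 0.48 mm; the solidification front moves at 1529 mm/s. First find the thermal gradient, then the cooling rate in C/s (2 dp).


G = (1671-123)/0.48 = 3225.0 C/mm
CR = 3225.0 * 1529 = 4931025.0 C/s


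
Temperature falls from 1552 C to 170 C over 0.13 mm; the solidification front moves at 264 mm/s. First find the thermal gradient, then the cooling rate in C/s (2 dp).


G = (1552-170)/0.13 = 10630.76923077 C/mm
CR = 10630.76923077 * 264 = 2806523.08 C/s


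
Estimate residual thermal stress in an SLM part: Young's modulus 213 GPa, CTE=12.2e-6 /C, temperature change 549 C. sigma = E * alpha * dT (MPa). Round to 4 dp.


sigma = 213*1000 * 12.2e-6 * 549 = 1426.6314 MPa


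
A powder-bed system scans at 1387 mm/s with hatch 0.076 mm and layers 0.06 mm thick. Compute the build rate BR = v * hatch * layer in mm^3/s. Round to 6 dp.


Rate = 1387 * 0.076 * 0.06 = 6.32472 mm^3/s


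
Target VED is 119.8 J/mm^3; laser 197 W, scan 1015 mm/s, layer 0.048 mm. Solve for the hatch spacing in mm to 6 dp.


h = 197 / (119.8*1015*0.048) = 0.033752 mm


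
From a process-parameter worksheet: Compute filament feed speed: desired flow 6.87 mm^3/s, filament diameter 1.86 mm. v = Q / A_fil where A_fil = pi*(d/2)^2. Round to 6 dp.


A = pi*(1.86/2)^2 = 2.717163
v = 6.87 / 2.717163 = 2.528372 mm/s


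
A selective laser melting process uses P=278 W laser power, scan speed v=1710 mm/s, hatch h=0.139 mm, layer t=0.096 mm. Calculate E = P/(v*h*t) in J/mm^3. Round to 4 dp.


E = 278 / (1710*0.139*0.096) = 12.1832 J/mm^3


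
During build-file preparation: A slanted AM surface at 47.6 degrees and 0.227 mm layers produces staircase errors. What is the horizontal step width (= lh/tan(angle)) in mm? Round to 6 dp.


step = 0.227 / tan(47.6) = 0.207279 mm


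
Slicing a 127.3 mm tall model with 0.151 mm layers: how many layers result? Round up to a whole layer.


Layers = ceil(127.3/0.151) = 844


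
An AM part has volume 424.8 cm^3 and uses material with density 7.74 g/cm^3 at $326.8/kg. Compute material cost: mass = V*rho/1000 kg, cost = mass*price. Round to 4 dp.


Mass = 424.8*7.74/1000 = 3.287952 kg
Cost = 3.287952 * 326.8 = 1074.5027 $


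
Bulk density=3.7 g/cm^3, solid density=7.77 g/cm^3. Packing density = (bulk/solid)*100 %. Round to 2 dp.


Packing = (3.7/7.77)*100 = 47.62 %


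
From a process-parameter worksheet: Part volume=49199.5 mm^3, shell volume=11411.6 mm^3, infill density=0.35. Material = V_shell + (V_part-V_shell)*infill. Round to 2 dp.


V_infill = (49199.5 - 11411.6) * 0.35 = 13225.77
V_total = 11411.6 + 13225.77 = 24637.37 mm^3


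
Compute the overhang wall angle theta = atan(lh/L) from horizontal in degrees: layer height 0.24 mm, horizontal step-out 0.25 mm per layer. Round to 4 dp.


angle = atan(0.24/0.25) = 43.8309 degrees


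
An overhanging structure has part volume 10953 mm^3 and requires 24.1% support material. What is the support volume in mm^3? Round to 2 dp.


V_support = 10953 * 0.241 = 2639.67 mm^3


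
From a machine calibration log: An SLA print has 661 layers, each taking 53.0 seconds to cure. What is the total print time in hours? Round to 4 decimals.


t = 661 * 53.0 / 3600 = 9.7314 hrs


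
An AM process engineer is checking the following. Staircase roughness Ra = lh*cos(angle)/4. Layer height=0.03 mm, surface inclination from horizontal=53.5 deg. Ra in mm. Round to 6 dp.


Ra = 0.03 * cos(53.5) / 4 = 0.004461 mm


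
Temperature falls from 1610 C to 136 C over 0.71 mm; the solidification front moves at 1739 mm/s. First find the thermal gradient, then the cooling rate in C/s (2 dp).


G = (1610-136)/0.71 = 2076.05633803 C/mm
CR = 2076.05633803 * 1739 = 3610261.97 C/s


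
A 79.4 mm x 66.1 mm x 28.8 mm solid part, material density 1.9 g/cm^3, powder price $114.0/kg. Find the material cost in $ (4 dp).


V = 79.4 * 66.1 * 28.8 = 151152.192 mm^3 = 151.152192 cm^3
Mass = 151.152192 * 1.9 / 1000 = 0.28718916 kg
Cost = 0.28718916 * 114.0 = 32.7396 $


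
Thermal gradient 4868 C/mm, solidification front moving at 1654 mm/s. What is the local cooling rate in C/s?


CR = 4868 * 1654 = 8051672 C/s


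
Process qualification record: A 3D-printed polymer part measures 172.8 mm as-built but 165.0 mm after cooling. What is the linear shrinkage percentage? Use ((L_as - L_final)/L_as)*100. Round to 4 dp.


Shrinkage = ((172.8-165.0)/172.8)*100 = 4.5139 %


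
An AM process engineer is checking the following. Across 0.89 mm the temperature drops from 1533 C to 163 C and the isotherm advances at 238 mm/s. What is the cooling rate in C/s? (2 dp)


G = (1533-163)/0.89 = 1539.3258427 C/mm
CR = 1539.3258427 * 238 = 366359.55 C/s


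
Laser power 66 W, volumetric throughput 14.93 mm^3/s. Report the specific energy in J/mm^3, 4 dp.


SE = 66 / 14.93 = 4.4206 J/mm^3


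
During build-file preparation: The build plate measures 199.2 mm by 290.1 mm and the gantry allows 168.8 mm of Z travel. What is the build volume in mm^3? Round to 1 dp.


V = 199.2 * 290.1 * 168.8 = 9754600.9 mm^3


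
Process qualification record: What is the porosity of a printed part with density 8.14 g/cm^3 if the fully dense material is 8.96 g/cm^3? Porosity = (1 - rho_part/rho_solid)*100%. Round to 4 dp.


Porosity = (1-8.14/8.96)*100 = 9.1518 %


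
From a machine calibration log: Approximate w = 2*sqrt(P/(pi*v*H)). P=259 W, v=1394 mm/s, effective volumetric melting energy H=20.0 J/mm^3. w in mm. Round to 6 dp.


w = 2*sqrt(259/(pi*1394*20.0)) = 0.108757 mm


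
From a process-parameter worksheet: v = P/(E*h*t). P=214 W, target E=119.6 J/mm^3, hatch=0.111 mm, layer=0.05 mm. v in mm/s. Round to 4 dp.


v = 214 / (119.6*0.111*0.05) = 322.396 mm/s


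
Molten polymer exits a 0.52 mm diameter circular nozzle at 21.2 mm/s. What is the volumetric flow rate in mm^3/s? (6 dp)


A = pi*(0.52/2)^2 = 0.21237166 mm^2
Q = 0.21237166 * 21.2 = 4.502279 mm^3/s


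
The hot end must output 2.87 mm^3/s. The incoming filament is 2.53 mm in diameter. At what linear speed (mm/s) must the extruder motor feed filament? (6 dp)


A = pi*(2.53/2)^2 = 5.027255
v = 2.87 / 5.027255 = 0.570888 mm/s


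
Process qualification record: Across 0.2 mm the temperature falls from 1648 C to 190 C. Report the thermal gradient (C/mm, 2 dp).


G = (1648-190)/0.2 = 7290.0 C/mm


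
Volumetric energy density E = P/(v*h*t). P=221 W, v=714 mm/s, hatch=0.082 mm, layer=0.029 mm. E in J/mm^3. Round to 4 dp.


E = 221 / (714*0.082*0.029) = 130.1614 J/mm^3


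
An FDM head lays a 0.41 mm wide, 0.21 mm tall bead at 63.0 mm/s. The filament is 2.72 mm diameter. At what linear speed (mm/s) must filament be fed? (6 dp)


Q = 0.41 * 0.21 * 63.0 = 5.4243 mm^3/s
A_fil = pi*(2.72/2)^2 = 5.81068977 mm^2
v_feed = 5.4243 / 5.81068977 = 0.933504 mm/s


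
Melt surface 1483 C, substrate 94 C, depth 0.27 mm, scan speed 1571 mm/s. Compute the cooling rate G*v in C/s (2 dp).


G = (1483-94)/0.27 = 5144.44444444 C/mm
CR = 5144.44444444 * 1571 = 8081922.22 C/s


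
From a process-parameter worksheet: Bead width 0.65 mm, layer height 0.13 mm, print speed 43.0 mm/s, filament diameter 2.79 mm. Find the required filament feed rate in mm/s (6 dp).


Q = 0.65 * 0.13 * 43.0 = 3.6335 mm^3/s
A_fil = pi*(2.79/2)^2 = 6.11361784 mm^2
v_feed = 3.6335 / 6.11361784 = 0.594329 mm/s


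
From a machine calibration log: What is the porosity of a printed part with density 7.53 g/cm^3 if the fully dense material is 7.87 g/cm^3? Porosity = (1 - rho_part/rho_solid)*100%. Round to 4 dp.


Porosity = (1-7.53/7.87)*100 = 4.3202 %


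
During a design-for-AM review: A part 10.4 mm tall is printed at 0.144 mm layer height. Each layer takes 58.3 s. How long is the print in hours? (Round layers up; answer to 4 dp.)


Layers = ceil(10.4/0.144) = 73
t = 73 * 58.3 / 3600 = 1.1822 hrs


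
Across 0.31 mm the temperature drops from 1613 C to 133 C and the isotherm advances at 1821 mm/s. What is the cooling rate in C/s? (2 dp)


G = (1613-133)/0.31 = 4774.19354839 C/mm
CR = 4774.19354839 * 1821 = 8693806.45 C/s


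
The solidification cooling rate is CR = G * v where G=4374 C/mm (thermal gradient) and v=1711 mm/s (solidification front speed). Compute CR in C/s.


CR = 4374 * 1711 = 7483914 C/s


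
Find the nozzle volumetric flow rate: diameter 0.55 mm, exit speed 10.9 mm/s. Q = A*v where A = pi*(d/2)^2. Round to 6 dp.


A = pi*(0.55/2)^2 = 0.23758294 mm^2
Q = 0.23758294 * 10.9 = 2.589654 mm^3/s


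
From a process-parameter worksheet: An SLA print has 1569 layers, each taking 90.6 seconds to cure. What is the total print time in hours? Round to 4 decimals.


t = 1569 * 90.6 / 3600 = 39.4865 hrs


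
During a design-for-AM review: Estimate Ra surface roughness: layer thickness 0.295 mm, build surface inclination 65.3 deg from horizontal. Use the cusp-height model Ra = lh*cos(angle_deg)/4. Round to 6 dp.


Ra = 0.295 * cos(65.3) / 4 = 0.030818 mm


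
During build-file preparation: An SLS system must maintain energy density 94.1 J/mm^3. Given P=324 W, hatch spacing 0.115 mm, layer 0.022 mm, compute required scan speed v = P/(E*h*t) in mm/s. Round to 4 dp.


v = 324 / (94.1*0.115*0.022) = 1360.9271 mm/s


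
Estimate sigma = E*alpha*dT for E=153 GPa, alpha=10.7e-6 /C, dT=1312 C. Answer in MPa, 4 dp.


sigma = 153*1000 * 10.7e-6 * 1312 = 2147.8752 MPa


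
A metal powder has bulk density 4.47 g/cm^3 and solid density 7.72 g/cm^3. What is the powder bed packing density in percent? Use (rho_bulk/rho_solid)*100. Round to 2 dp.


Packing = (4.47/7.72)*100 = 57.9 %


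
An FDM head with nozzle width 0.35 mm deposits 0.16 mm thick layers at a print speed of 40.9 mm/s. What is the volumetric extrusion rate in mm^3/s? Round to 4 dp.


Rate = 0.35 * 0.16 * 40.9 = 2.2904 mm^3/s


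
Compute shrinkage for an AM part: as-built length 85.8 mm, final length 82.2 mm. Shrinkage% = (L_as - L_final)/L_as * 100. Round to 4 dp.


Shrinkage = ((85.8-82.2)/85.8)*100 = 4.1958 %


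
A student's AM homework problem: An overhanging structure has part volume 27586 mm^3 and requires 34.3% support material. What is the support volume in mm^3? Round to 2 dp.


V_support = 27586 * 0.343 = 9462.0 mm^3


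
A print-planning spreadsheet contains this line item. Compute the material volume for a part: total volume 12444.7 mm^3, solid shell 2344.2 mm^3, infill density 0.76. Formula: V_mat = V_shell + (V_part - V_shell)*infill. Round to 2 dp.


V_infill = (12444.7 - 2344.2) * 0.76 = 7676.38
V_total = 2344.2 + 7676.38 = 10020.58 mm^3


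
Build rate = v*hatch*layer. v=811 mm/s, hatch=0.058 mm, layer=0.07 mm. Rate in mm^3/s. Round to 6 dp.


Rate = 811 * 0.058 * 0.07 = 3.29266 mm^3/s


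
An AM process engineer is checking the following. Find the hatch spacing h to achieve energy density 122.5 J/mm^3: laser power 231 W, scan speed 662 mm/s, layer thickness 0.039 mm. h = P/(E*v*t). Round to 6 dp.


h = 231 / (122.5*662*0.039) = 0.073039 mm


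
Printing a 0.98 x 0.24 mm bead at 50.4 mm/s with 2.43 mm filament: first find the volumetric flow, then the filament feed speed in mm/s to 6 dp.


Q = 0.98 * 0.24 * 50.4 = 11.85408 mm^3/s
A_fil = pi*(2.43/2)^2 = 4.63769762 mm^2
v_feed = 11.85408 / 4.63769762 = 2.556027 mm/s


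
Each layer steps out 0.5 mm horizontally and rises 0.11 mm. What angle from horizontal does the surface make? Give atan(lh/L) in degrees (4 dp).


angle = atan(0.11/0.5) = 12.4074 degrees


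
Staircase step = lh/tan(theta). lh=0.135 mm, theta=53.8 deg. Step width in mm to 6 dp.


step = 0.135 / tan(53.8) = 0.098805 mm


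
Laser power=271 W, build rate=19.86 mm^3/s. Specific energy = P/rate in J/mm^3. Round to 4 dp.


SE = 271 / 19.86 = 13.6455 J/mm^3


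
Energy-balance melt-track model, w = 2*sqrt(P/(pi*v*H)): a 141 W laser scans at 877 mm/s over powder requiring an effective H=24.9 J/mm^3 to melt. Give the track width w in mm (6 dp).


w = 2*sqrt(141/(pi*877*24.9)) = 0.09067 mm


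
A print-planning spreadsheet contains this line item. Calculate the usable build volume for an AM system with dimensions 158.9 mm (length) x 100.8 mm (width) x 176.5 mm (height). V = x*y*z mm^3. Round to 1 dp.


V = 158.9 * 100.8 * 176.5 = 2827021.7 mm^3


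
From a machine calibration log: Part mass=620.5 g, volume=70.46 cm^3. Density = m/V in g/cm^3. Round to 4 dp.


rho = 620.5 / 70.46 = 8.8064 g/cm^3


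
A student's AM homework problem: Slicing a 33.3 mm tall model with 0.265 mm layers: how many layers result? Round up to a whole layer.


Layers = ceil(33.3/0.265) = 126


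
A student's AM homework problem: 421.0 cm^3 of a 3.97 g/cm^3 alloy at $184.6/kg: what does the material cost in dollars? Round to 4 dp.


Mass = 421.0*3.97/1000 = 1.67137 kg
Cost = 1.67137 * 184.6 = 308.5349 $


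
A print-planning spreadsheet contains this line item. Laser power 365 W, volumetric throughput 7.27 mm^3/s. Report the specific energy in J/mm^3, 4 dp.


SE = 365 / 7.27 = 50.2063 J/mm^3


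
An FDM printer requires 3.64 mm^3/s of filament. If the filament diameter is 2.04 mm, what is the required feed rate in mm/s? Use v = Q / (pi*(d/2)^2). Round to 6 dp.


A = pi*(2.04/2)^2 = 3.268513
v = 3.64 / 3.268513 = 1.113656 mm/s


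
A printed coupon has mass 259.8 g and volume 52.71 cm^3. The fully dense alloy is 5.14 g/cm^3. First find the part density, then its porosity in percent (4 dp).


rho_part = 259.8 / 52.71 = 4.928856 g/cm^3
Porosity = (1 - 4.928856/5.14)*100 = 4.1079 %


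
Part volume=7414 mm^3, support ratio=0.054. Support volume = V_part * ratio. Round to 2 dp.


V_support = 7414 * 0.054 = 400.36 mm^3


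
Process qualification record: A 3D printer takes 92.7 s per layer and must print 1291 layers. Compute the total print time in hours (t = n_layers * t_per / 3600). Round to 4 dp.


t = 1291 * 92.7 / 3600 = 33.2433 hrs


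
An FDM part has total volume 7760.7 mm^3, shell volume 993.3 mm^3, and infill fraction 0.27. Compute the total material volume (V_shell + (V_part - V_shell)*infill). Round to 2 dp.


V_infill = (7760.7 - 993.3) * 0.27 = 1827.2
V_total = 993.3 + 1827.2 = 2820.5 mm^3


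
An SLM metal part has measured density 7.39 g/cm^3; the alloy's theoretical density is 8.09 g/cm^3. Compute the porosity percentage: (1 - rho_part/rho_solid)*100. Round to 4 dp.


Porosity = (1-7.39/8.09)*100 = 8.6527 %


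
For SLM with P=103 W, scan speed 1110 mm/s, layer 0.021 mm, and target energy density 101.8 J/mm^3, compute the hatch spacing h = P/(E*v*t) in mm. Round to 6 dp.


h = 103 / (101.8*1110*0.021) = 0.043406 mm


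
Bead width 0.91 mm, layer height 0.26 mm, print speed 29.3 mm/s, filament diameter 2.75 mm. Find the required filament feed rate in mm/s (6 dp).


Q = 0.91 * 0.26 * 29.3 = 6.93238 mm^3/s
A_fil = pi*(2.75/2)^2 = 5.93957361 mm^2
v_feed = 6.93238 / 5.93957361 = 1.167151 mm/s


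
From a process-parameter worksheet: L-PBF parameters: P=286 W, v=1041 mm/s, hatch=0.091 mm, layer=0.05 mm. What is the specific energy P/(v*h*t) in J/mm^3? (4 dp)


Build rate = 1041 * 0.091 * 0.05 = 4.73655 mm^3/s
SE = 286 / 4.73655 = 60.3815 J/mm^3


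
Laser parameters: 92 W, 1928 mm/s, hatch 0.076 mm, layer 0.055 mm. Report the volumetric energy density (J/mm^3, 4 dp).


E = 92 / (1928*0.076*0.055) = 11.4158 J/mm^3


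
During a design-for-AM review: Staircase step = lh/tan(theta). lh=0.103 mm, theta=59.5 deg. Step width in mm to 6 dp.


step = 0.103 / tan(59.5) = 0.060672 mm


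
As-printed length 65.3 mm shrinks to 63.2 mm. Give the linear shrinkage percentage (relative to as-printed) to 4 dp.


Shrinkage = ((65.3-63.2)/65.3)*100 = 3.2159 %


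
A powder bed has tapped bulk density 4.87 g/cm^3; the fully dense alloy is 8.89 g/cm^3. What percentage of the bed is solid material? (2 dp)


Packing = (4.87/8.89)*100 = 54.78 %


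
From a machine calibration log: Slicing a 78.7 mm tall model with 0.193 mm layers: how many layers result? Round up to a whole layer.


Layers = ceil(78.7/0.193) = 408


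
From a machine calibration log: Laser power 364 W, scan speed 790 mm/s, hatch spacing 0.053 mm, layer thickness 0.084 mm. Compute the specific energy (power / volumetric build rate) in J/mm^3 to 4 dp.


Build rate = 790 * 0.053 * 0.084 = 3.51708 mm^3/s
SE = 364 / 3.51708 = 103.4949 J/mm^3


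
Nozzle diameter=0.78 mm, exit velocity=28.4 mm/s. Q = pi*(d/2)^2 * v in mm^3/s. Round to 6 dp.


A = pi*(0.78/2)^2 = 0.47783624 mm^2
Q = 0.47783624 * 28.4 = 13.570549 mm^3/s


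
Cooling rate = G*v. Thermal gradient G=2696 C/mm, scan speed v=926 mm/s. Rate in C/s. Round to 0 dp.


CR = 2696 * 926 = 2496496 C/s


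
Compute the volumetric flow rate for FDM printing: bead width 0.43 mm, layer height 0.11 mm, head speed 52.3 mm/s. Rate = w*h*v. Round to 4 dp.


Rate = 0.43 * 0.11 * 52.3 = 2.4738 mm^3/s


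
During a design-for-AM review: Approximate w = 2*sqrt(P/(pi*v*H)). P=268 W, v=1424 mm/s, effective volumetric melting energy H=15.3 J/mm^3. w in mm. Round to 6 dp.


w = 2*sqrt(268/(pi*1424*15.3)) = 0.125147 mm


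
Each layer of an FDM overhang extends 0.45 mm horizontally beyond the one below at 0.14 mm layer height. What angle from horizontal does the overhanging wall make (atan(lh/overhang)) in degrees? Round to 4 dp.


angle = atan(0.14/0.45) = 17.2815 degrees


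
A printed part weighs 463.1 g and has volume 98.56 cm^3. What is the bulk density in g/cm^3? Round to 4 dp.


rho = 463.1 / 98.56 = 4.6987 g/cm^3


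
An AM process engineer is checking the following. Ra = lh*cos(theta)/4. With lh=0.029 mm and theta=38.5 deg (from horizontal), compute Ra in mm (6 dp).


Ra = 0.029 * cos(38.5) / 4 = 0.005674 mm


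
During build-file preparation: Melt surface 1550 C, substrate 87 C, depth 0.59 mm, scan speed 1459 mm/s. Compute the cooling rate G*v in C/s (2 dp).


G = (1550-87)/0.59 = 2479.66101695 C/mm
CR = 2479.66101695 * 1459 = 3617825.42 C/s


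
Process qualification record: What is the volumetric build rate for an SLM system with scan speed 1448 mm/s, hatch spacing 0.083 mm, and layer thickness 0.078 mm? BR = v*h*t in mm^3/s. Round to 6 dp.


Rate = 1448 * 0.083 * 0.078 = 9.374352 mm^3/s


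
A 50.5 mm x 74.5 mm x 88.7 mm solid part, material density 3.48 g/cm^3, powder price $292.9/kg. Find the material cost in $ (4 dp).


V = 50.5 * 74.5 * 88.7 = 333711.575 mm^3 = 333.711575 cm^3
Mass = 333.711575 * 3.48 / 1000 = 1.16131628 kg
Cost = 1.16131628 * 292.9 = 340.1495 $


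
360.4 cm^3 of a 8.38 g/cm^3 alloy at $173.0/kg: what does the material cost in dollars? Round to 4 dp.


Mass = 360.4*8.38/1000 = 3.020152 kg
Cost = 3.020152 * 173.0 = 522.4863 $


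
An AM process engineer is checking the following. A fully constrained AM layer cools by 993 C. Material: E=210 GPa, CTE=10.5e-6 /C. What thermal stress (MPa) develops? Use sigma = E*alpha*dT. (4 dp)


sigma = 210*1000 * 10.5e-6 * 993 = 2189.565 MPa


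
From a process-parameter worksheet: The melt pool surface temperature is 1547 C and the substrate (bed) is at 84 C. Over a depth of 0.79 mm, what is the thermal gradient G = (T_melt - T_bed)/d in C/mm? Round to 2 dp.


G = (1547-84)/0.79 = 1851.9 C/mm


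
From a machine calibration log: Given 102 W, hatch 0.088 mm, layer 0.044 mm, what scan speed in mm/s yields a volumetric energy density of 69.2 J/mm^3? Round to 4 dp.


v = 102 / (69.2*0.088*0.044) = 380.6788 mm/s


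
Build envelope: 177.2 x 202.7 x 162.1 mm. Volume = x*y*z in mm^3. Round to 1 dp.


V = 177.2 * 202.7 * 162.1 = 5822379.1 mm^3


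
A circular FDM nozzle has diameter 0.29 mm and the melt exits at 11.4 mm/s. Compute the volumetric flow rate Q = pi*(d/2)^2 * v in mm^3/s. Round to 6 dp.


A = pi*(0.29/2)^2 = 0.06605199 mm^2
Q = 0.06605199 * 11.4 = 0.752993 mm^3/s


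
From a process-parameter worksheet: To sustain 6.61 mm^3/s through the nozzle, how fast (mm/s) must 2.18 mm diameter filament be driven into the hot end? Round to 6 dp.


A = pi*(2.18/2)^2 = 3.732526
v = 6.61 / 3.732526 = 1.770919 mm/s


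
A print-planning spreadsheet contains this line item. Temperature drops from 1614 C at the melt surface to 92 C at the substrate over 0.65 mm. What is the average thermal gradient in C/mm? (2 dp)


G = (1614-92)/0.65 = 2341.54 C/mm


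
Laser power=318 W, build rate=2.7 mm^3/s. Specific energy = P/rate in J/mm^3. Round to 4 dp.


SE = 318 / 2.7 = 117.7778 J/mm^3


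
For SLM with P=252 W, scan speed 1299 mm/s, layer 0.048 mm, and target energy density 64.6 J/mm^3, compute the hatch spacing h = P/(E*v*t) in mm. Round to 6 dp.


h = 252 / (64.6*1299*0.048) = 0.062563 mm


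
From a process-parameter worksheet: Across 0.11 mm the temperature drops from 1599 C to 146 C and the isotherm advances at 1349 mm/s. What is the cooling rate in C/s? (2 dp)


G = (1599-146)/0.11 = 13209.09090909 C/mm
CR = 13209.09090909 * 1349 = 17819063.64 C/s


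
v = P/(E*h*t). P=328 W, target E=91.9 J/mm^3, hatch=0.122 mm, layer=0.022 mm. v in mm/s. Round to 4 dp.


v = 328 / (91.9*0.122*0.022) = 1329.7678 mm/s


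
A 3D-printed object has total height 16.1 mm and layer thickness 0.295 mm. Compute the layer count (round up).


Layers = ceil(16.1/0.295) = 55


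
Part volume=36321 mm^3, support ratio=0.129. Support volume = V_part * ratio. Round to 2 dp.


V_support = 36321 * 0.129 = 4685.41 mm^3


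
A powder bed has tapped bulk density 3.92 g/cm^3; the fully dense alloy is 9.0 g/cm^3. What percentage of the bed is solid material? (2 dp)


Packing = (3.92/9.0)*100 = 43.56 %


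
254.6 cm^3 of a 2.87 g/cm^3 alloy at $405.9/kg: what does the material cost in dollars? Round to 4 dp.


Mass = 254.6*2.87/1000 = 0.730702 kg
Cost = 0.730702 * 405.9 = 296.5919 $


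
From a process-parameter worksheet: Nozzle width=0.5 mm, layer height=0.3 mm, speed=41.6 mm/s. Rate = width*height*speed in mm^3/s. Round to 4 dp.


Rate = 0.5 * 0.3 * 41.6 = 6.24 mm^3/s


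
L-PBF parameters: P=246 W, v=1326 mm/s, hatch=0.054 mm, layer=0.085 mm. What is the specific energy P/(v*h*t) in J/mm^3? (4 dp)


Build rate = 1326 * 0.054 * 0.085 = 6.08634 mm^3/s
SE = 246 / 6.08634 = 40.4184 J/mm^3


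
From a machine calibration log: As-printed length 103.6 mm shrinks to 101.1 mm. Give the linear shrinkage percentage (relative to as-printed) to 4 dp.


Shrinkage = ((103.6-101.1)/103.6)*100 = 2.4131 %


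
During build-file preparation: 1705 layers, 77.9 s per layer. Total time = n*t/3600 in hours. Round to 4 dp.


t = 1705 * 77.9 / 3600 = 36.8943 hrs


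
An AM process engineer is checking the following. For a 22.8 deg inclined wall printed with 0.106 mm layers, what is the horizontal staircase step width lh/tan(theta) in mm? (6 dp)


step = 0.106 / tan(22.8) = 0.252164 mm


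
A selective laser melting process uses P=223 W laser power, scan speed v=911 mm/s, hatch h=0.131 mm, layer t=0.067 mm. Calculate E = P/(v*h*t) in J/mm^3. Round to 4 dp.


E = 223 / (911*0.131*0.067) = 27.8895 J/mm^3


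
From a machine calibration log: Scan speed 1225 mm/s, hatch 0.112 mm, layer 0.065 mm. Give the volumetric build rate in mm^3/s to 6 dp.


Rate = 1225 * 0.112 * 0.065 = 8.918 mm^3/s


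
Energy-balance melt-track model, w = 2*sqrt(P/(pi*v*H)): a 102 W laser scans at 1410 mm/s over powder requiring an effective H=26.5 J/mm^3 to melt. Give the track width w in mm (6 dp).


w = 2*sqrt(102/(pi*1410*26.5)) = 0.058955 mm


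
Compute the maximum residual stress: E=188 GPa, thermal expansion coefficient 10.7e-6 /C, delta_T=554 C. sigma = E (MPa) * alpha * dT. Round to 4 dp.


sigma = 188*1000 * 10.7e-6 * 554 = 1114.4264 MPa


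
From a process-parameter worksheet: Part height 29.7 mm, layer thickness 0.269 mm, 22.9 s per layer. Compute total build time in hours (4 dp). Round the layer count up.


Layers = ceil(29.7/0.269) = 111
t = 111 * 22.9 / 3600 = 0.7061 hrs


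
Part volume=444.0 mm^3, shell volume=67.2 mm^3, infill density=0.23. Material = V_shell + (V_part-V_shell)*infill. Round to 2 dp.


V_infill = (444.0 - 67.2) * 0.23 = 86.66
V_total = 67.2 + 86.66 = 153.86 mm^3


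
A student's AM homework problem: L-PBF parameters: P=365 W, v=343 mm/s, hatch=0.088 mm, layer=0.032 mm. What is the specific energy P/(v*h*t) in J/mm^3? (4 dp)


Build rate = 343 * 0.088 * 0.032 = 0.965888 mm^3/s
SE = 365 / 0.965888 = 377.8906 J/mm^3


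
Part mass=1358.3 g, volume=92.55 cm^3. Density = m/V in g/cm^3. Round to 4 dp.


rho = 1358.3 / 92.55 = 14.6764 g/cm^3


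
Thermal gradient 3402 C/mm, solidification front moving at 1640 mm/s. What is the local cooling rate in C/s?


CR = 3402 * 1640 = 5579280 C/s


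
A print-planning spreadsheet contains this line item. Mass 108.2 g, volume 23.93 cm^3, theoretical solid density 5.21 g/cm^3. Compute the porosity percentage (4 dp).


rho_part = 108.2 / 23.93 = 4.5215211 g/cm^3
Porosity = (1 - 4.5215211/5.21)*100 = 13.2146 %


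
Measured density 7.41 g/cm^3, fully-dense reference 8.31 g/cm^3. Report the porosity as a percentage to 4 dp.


Porosity = (1-7.41/8.31)*100 = 10.8303 %


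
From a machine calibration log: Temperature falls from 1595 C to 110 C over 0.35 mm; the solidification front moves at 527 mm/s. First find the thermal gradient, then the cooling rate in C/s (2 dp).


G = (1595-110)/0.35 = 4242.85714286 C/mm
CR = 4242.85714286 * 527 = 2235985.71 C/s


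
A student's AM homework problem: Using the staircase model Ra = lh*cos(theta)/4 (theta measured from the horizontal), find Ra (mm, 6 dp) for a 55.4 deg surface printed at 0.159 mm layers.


Ra = 0.159 * cos(55.4) / 4 = 0.022572 mm


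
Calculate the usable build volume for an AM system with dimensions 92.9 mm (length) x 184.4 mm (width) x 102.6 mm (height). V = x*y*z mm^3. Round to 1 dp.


V = 92.9 * 184.4 * 102.6 = 1757616.0 mm^3


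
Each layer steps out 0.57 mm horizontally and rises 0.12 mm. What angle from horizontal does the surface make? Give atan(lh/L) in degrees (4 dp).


angle = atan(0.12/0.57) = 11.8887 degrees


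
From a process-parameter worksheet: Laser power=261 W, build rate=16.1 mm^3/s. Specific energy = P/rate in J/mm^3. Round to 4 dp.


SE = 261 / 16.1 = 16.2112 J/mm^3


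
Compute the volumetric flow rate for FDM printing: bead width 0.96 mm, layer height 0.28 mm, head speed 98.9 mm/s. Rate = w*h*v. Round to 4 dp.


Rate = 0.96 * 0.28 * 98.9 = 26.5843 mm^3/s


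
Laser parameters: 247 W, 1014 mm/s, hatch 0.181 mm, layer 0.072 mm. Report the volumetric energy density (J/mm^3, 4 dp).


E = 247 / (1014*0.181*0.072) = 18.6917 J/mm^3


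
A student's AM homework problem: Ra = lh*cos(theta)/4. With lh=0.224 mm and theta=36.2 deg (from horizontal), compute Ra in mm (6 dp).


Ra = 0.224 * cos(36.2) / 4 = 0.04519 mm


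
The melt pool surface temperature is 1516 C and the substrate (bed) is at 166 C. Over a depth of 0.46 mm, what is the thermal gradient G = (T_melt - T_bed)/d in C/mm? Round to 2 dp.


G = (1516-166)/0.46 = 2934.78 C/mm


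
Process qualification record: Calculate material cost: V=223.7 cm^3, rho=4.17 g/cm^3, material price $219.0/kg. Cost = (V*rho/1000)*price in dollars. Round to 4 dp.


Mass = 223.7*4.17/1000 = 0.932829 kg
Cost = 0.932829 * 219.0 = 204.2896 $
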